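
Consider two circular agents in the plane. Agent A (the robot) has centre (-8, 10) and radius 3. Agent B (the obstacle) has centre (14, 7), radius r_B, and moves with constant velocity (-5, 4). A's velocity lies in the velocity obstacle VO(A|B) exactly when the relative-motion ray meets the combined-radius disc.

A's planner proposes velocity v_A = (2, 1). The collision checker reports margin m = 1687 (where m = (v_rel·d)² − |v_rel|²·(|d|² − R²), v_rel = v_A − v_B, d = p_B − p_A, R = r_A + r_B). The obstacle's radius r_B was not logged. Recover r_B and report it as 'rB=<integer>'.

m = 1687
d = (22, -3);  v_rel = (7, -3),  |v_rel|² = 58
v_rel×d = (7)·(-3) − (-3)·(22) = 45
since m = R²·58 − 45²:  R² = (2025 + 1687) / 58 = 64
R = √64 = 8  ⇒  r_B = 8 − 3 = 5

rB=5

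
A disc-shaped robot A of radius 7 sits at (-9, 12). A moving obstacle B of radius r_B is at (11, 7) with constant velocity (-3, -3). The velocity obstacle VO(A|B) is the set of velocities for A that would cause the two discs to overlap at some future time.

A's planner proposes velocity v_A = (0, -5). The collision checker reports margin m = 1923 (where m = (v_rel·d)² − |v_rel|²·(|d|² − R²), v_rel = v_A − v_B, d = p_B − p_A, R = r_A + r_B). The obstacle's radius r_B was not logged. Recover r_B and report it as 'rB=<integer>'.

m = 1923
d = (20, -5);  v_rel = (3, -2),  |v_rel|² = 13
v_rel×d = (3)·(-5) − (-2)·(20) = 25
since m = R²·13 − 25²:  R² = (625 + 1923) / 13 = 196
R = √196 = 14  ⇒  r_B = 14 − 7 = 7

rB=7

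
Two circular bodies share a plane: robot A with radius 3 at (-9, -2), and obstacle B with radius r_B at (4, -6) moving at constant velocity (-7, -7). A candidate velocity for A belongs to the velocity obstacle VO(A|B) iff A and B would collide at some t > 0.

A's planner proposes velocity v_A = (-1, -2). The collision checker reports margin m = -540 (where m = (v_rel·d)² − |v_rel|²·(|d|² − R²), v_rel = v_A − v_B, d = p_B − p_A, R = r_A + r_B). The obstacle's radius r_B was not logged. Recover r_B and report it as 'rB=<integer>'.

m = -540
d = (13, -4);  v_rel = (6, 5),  |v_rel|² = 61
v_rel×d = (6)·(-4) − (5)·(13) = -89
since m = R²·61 − (-89)²:  R² = (7921 + -540) / 61 = 121
R = √121 = 11  ⇒  r_B = 11 − 3 = 8

rB=8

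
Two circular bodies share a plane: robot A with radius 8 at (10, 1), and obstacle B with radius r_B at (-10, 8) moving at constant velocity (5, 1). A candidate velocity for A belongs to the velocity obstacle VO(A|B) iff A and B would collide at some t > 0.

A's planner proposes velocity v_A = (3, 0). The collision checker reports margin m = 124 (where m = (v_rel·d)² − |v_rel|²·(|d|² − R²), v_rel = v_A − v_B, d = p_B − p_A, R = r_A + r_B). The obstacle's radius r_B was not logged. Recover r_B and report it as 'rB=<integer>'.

m = 124
d = (-20, 7);  v_rel = (-2, -1),  |v_rel|² = 5
v_rel×d = (-2)·(7) − (-1)·(-20) = -34
since m = R²·5 − (-34)²:  R² = (1156 + 124) / 5 = 256
R = √256 = 16  ⇒  r_B = 16 − 8 = 8

rB=8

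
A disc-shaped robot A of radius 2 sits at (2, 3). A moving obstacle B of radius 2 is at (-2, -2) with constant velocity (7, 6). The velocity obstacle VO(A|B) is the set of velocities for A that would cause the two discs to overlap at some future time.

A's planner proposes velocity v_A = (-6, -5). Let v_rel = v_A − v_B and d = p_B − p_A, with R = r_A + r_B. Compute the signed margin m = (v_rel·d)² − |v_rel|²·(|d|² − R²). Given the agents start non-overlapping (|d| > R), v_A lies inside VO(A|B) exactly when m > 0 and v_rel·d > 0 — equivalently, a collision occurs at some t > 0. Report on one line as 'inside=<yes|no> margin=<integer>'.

d = (-4, -5),  |d|² = 41;  R = 2+2 = 4,  c = 41−4² = 25
v_rel = (-13, -11),  |v_rel|² = 290;  v_rel·d = (-13)·(-4) + (-11)·(-5) = 107
290·t² − 214·t + 25 = 0  ⇒  m = 107² − 290·25 = 4199
m = 4199 > 0,  v_rel·d = 107 > 0  ⇒  inside

inside=yes margin=4199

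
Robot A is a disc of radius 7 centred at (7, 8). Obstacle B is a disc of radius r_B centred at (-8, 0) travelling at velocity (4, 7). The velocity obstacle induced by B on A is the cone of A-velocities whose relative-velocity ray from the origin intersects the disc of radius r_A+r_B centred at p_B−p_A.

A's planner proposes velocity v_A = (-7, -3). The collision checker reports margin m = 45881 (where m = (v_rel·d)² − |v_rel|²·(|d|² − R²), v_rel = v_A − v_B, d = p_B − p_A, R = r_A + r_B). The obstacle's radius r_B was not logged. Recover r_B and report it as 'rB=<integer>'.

m = 45881
d = (-15, -8);  v_rel = (-11, -10),  |v_rel|² = 221
v_rel×d = (-11)·(-8) − (-10)·(-15) = -62
since m = R²·221 − (-62)²:  R² = (3844 + 45881) / 221 = 225
R = √225 = 15  ⇒  r_B = 15 − 7 = 8

rB=8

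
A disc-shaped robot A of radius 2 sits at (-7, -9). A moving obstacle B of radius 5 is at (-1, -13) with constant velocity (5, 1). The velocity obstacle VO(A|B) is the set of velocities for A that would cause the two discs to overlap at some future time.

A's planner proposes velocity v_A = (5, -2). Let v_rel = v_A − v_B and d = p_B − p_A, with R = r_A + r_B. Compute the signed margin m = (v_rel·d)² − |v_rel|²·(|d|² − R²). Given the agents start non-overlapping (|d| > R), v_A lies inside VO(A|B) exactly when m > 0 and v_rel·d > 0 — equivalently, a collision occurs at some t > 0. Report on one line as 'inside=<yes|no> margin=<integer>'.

d = (6, -4),  |d|² = 52;  R = 2+5 = 7,  c = 52−7² = 3
v_rel = (0, -3),  |v_rel|² = 9;  v_rel·d = (0)·(6) + (-3)·(-4) = 12
9·t² − 24·t + 3 = 0  ⇒  m = 12² − 9·3 = 117
m = 117 > 0,  v_rel·d = 12 > 0  ⇒  inside

inside=yes margin=117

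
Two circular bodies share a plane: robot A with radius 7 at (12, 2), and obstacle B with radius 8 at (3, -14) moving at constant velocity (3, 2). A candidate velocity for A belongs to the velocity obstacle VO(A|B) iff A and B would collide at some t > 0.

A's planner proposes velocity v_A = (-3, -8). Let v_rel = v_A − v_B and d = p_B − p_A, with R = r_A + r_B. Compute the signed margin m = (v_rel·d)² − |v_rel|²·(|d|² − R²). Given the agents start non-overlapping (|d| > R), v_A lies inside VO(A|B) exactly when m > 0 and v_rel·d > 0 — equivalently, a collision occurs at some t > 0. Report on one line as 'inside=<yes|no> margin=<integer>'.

d = (-9, -16),  |d|² = 337;  R = 7+8 = 15,  c = 337−15² = 112
v_rel = (-6, -10),  |v_rel|² = 136;  v_rel·d = (-6)·(-9) + (-10)·(-16) = 214
136·t² − 428·t + 112 = 0  ⇒  m = 214² − 136·112 = 30564
m = 30564 > 0,  v_rel·d = 214 > 0  ⇒  inside

inside=yes margin=30564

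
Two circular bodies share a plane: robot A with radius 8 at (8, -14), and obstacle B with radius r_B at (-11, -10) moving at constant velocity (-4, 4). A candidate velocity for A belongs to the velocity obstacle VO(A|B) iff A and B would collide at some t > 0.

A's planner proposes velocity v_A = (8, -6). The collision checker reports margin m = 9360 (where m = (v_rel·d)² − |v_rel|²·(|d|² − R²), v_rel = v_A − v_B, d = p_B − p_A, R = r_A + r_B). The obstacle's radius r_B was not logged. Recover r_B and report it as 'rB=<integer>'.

m = 9360
d = (-19, 4);  v_rel = (12, -10),  |v_rel|² = 244
v_rel×d = (12)·(4) − (-10)·(-19) = -142
since m = R²·244 − (-142)²:  R² = (20164 + 9360) / 244 = 121
R = √121 = 11  ⇒  r_B = 11 − 8 = 3

rB=3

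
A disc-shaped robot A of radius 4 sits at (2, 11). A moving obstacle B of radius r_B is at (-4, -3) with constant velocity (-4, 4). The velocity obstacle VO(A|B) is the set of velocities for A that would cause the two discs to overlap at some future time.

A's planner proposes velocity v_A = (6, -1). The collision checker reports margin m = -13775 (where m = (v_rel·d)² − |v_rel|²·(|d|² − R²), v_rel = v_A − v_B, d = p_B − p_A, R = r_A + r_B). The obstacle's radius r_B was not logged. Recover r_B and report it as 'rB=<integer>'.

m = -13775
d = (-6, -14);  v_rel = (10, -5),  |v_rel|² = 125
v_rel×d = (10)·(-14) − (-5)·(-6) = -170
since m = R²·125 − (-170)²:  R² = (28900 + -13775) / 125 = 121
R = √121 = 11  ⇒  r_B = 11 − 4 = 7

rB=7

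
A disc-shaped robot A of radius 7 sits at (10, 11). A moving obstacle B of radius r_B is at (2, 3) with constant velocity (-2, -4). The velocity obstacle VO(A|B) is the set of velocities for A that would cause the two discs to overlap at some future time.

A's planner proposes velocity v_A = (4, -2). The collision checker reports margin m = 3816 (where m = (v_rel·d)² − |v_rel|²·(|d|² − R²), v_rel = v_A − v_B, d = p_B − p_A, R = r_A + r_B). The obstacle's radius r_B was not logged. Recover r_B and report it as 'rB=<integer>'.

m = 3816
d = (-8, -8);  v_rel = (6, 2),  |v_rel|² = 40
v_rel×d = (6)·(-8) − (2)·(-8) = -32
since m = R²·40 − (-32)²:  R² = (1024 + 3816) / 40 = 121
R = √121 = 11  ⇒  r_B = 11 − 7 = 4

rB=4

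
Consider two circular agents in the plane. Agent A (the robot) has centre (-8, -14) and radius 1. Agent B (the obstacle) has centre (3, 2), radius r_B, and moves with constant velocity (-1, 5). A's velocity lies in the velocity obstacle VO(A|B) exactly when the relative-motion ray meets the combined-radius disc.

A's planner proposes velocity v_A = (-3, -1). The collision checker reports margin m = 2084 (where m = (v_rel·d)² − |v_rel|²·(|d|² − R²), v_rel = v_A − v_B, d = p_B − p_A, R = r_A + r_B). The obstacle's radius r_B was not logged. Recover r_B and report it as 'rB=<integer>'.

m = 2084
d = (11, 16);  v_rel = (-2, -6),  |v_rel|² = 40
v_rel×d = (-2)·(16) − (-6)·(11) = 34
since m = R²·40 − 34²:  R² = (1156 + 2084) / 40 = 81
R = √81 = 9  ⇒  r_B = 9 − 1 = 8

rB=8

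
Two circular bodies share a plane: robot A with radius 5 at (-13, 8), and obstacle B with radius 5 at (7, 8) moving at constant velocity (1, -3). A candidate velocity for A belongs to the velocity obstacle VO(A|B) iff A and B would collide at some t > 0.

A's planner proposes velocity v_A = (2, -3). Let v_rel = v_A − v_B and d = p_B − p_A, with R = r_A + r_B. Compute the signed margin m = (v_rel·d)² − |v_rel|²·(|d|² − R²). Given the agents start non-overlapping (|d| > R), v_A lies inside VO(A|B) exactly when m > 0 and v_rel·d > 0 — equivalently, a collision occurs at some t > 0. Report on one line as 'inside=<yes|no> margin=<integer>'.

d = (20, 0),  |d|² = 400;  R = 5+5 = 10,  c = 400−10² = 300
v_rel = (1, 0),  |v_rel|² = 1;  v_rel·d = (1)·(20) + (0)·(0) = 20
1·t² − 40·t + 300 = 0  ⇒  m = 20² − 1·300 = 100
m = 100 > 0,  v_rel·d = 20 > 0  ⇒  inside

inside=yes margin=100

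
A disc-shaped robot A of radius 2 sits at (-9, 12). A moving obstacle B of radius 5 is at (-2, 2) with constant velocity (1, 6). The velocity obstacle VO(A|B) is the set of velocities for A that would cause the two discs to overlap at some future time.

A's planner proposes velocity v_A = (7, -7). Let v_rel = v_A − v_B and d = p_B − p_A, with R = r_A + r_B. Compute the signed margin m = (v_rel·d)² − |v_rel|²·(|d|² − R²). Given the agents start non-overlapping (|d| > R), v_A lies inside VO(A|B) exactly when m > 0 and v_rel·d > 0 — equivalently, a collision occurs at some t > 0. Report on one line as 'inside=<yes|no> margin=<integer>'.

d = (7, -10),  |d|² = 149;  R = 2+5 = 7,  c = 149−7² = 100
v_rel = (6, -13),  |v_rel|² = 205;  v_rel·d = (6)·(7) + (-13)·(-10) = 172
205·t² − 344·t + 100 = 0  ⇒  m = 172² − 205·100 = 9084
m = 9084 > 0,  v_rel·d = 172 > 0  ⇒  inside

inside=yes margin=9084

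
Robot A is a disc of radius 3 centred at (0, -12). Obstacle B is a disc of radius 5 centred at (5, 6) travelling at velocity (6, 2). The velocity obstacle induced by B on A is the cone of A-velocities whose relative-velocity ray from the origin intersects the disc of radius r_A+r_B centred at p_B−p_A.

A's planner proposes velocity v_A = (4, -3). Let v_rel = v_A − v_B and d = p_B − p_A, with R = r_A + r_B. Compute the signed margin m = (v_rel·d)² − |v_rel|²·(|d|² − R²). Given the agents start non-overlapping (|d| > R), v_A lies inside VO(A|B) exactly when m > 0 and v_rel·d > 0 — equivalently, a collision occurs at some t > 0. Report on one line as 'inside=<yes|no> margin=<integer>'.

d = (5, 18),  |d|² = 349;  R = 3+5 = 8,  c = 349−8² = 285
v_rel = (-2, -5),  |v_rel|² = 29;  v_rel·d = (-2)·(5) + (-5)·(18) = -100
29·t² + 200·t + 285 = 0  ⇒  m = (-100)² − 29·285 = 1735
m = 1735 > 0,  v_rel·d = -100 < 0  ⇒  outside

inside=no margin=1735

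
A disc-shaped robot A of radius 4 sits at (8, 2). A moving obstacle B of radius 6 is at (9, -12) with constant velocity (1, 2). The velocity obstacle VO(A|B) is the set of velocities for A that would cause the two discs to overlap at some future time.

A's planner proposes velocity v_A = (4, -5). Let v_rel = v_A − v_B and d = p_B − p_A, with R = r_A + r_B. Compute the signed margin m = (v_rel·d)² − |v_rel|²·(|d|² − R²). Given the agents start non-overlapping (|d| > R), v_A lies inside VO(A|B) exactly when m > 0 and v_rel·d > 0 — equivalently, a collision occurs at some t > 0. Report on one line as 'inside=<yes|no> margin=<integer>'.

d = (1, -14),  |d|² = 197;  R = 4+6 = 10,  c = 197−10² = 97
v_rel = (3, -7),  |v_rel|² = 58;  v_rel·d = (3)·(1) + (-7)·(-14) = 101
58·t² − 202·t + 97 = 0  ⇒  m = 101² − 58·97 = 4575
m = 4575 > 0,  v_rel·d = 101 > 0  ⇒  inside

inside=yes margin=4575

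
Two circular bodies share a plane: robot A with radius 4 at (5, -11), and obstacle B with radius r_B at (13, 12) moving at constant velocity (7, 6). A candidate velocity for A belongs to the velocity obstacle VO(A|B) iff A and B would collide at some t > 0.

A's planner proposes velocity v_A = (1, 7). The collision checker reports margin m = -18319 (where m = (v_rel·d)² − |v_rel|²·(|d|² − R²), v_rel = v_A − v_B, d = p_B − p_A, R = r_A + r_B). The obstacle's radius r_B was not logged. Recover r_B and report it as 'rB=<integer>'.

m = -18319
d = (8, 23);  v_rel = (-6, 1),  |v_rel|² = 37
v_rel×d = (-6)·(23) − (1)·(8) = -146
since m = R²·37 − (-146)²:  R² = (21316 + -18319) / 37 = 81
R = √81 = 9  ⇒  r_B = 9 − 4 = 5

rB=5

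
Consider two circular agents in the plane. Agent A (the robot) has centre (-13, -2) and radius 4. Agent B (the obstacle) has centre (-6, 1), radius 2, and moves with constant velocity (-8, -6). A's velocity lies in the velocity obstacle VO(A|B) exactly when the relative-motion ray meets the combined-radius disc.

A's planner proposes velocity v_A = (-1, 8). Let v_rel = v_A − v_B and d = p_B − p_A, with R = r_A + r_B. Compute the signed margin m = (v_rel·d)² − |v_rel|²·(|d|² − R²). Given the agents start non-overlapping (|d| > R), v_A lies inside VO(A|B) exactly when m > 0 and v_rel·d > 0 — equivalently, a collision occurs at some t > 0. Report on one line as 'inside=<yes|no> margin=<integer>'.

d = (7, 3),  |d|² = 58;  R = 4+2 = 6,  c = 58−6² = 22
v_rel = (7, 14),  |v_rel|² = 245;  v_rel·d = (7)·(7) + (14)·(3) = 91
245·t² − 182·t + 22 = 0  ⇒  m = 91² − 245·22 = 2891
m = 2891 > 0,  v_rel·d = 91 > 0  ⇒  inside

inside=yes margin=2891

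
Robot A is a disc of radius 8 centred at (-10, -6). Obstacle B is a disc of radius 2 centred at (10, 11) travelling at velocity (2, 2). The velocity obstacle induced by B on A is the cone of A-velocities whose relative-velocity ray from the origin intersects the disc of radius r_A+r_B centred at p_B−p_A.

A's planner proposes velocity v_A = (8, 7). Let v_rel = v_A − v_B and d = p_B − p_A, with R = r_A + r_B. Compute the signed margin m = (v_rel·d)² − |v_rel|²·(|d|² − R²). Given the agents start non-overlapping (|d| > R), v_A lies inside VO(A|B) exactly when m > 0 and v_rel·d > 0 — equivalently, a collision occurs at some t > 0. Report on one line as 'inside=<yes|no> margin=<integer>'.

d = (20, 17),  |d|² = 689;  R = 8+2 = 10,  c = 689−10² = 589
v_rel = (6, 5),  |v_rel|² = 61;  v_rel·d = (6)·(20) + (5)·(17) = 205
61·t² − 410·t + 589 = 0  ⇒  m = 205² − 61·589 = 6096
m = 6096 > 0,  v_rel·d = 205 > 0  ⇒  inside

inside=yes margin=6096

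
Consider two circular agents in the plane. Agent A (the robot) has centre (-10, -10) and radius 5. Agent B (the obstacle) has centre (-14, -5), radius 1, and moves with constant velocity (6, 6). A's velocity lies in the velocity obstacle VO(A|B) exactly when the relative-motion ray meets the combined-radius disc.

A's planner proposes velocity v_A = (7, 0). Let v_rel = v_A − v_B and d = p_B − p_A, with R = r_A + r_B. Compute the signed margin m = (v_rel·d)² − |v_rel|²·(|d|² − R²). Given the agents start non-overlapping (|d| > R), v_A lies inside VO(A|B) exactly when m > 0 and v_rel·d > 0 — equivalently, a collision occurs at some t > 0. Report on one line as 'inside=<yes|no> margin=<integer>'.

d = (-4, 5),  |d|² = 41;  R = 5+1 = 6,  c = 41−6² = 5
v_rel = (1, -6),  |v_rel|² = 37;  v_rel·d = (1)·(-4) + (-6)·(5) = -34
37·t² + 68·t + 5 = 0  ⇒  m = (-34)² − 37·5 = 971
m = 971 > 0,  v_rel·d = -34 < 0  ⇒  outside

inside=no margin=971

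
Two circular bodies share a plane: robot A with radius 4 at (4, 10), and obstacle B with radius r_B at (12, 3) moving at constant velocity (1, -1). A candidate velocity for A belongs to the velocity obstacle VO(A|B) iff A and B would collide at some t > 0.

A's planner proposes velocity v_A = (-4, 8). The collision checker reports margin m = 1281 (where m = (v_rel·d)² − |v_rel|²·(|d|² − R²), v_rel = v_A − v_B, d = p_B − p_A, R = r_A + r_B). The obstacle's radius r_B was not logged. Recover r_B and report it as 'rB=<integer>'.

m = 1281
d = (8, -7);  v_rel = (-5, 9),  |v_rel|² = 106
v_rel×d = (-5)·(-7) − (9)·(8) = -37
since m = R²·106 − (-37)²:  R² = (1369 + 1281) / 106 = 25
R = √25 = 5  ⇒  r_B = 5 − 4 = 1

rB=1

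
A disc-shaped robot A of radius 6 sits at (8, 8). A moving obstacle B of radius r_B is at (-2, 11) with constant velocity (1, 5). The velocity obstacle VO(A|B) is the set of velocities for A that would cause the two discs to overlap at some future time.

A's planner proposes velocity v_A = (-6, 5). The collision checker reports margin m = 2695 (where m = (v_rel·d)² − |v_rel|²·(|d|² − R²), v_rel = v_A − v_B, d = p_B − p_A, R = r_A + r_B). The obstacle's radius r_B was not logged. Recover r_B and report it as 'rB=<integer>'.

m = 2695
d = (-10, 3);  v_rel = (-7, 0),  |v_rel|² = 49
v_rel×d = (-7)·(3) − (0)·(-10) = -21
since m = R²·49 − (-21)²:  R² = (441 + 2695) / 49 = 64
R = √64 = 8  ⇒  r_B = 8 − 6 = 2

rB=2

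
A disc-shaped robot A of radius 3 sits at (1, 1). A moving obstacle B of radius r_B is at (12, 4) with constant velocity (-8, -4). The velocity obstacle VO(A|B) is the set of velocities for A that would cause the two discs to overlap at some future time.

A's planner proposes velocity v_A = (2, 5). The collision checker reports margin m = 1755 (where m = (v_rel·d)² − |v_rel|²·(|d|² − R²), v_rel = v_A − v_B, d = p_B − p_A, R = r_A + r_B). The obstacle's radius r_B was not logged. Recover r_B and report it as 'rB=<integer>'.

m = 1755
d = (11, 3);  v_rel = (10, 9),  |v_rel|² = 181
v_rel×d = (10)·(3) − (9)·(11) = -69
since m = R²·181 − (-69)²:  R² = (4761 + 1755) / 181 = 36
R = √36 = 6  ⇒  r_B = 6 − 3 = 3

rB=3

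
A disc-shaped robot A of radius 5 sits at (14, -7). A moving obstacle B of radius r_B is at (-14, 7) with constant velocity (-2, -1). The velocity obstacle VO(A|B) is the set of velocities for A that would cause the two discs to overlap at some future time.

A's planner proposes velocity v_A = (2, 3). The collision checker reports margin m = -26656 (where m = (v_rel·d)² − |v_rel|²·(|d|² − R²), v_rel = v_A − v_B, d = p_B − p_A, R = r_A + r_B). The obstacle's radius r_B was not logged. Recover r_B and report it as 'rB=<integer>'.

m = -26656
d = (-28, 14);  v_rel = (4, 4),  |v_rel|² = 32
v_rel×d = (4)·(14) − (4)·(-28) = 168
since m = R²·32 − 168²:  R² = (28224 + -26656) / 32 = 49
R = √49 = 7  ⇒  r_B = 7 − 5 = 2

rB=2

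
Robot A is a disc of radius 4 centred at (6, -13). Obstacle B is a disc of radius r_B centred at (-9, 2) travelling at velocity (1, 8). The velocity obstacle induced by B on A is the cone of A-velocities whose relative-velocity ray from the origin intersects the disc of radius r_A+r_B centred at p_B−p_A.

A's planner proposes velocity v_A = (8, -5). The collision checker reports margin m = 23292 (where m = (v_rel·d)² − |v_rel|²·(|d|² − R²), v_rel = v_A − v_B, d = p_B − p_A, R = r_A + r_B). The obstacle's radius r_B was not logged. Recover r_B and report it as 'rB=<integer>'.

m = 23292
d = (-15, 15);  v_rel = (7, -13),  |v_rel|² = 218
v_rel×d = (7)·(15) − (-13)·(-15) = -90
since m = R²·218 − (-90)²:  R² = (8100 + 23292) / 218 = 144
R = √144 = 12  ⇒  r_B = 12 − 4 = 8

rB=8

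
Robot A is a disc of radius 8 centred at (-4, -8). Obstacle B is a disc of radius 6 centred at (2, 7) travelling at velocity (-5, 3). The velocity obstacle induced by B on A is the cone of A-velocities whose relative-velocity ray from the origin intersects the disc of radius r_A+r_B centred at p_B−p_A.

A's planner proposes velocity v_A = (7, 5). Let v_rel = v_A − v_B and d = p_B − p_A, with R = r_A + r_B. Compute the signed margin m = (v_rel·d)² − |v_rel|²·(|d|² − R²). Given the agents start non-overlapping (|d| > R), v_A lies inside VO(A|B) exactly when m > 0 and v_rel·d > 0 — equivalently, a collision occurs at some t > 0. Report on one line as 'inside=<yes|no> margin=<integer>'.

d = (6, 15),  |d|² = 261;  R = 8+6 = 14,  c = 261−14² = 65
v_rel = (12, 2),  |v_rel|² = 148;  v_rel·d = (12)·(6) + (2)·(15) = 102
148·t² − 204·t + 65 = 0  ⇒  m = 102² − 148·65 = 784
m = 784 > 0,  v_rel·d = 102 > 0  ⇒  inside

inside=yes margin=784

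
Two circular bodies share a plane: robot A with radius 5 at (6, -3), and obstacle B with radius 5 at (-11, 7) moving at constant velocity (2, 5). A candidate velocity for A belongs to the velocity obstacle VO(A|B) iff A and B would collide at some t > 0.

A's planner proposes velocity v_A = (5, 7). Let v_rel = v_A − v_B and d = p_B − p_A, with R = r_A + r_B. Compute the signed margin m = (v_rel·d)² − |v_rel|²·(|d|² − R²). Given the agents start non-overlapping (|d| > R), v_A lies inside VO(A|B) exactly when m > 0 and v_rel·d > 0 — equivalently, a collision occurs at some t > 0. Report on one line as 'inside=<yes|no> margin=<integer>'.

d = (-17, 10),  |d|² = 389;  R = 5+5 = 10,  c = 389−10² = 289
v_rel = (3, 2),  |v_rel|² = 13;  v_rel·d = (3)·(-17) + (2)·(10) = -31
13·t² + 62·t + 289 = 0  ⇒  m = (-31)² − 13·289 = -2796
m = -2796 < 0,  v_rel·d = -31 < 0  ⇒  outside

inside=no margin=-2796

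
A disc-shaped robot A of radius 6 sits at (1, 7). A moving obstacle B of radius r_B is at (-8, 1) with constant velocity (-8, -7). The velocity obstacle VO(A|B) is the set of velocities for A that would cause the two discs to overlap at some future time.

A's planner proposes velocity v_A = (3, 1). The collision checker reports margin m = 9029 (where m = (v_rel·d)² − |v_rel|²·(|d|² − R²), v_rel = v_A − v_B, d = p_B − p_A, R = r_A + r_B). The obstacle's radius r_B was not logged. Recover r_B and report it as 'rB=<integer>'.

m = 9029
d = (-9, -6);  v_rel = (11, 8),  |v_rel|² = 185
v_rel×d = (11)·(-6) − (8)·(-9) = 6
since m = R²·185 − 6²:  R² = (36 + 9029) / 185 = 49
R = √49 = 7  ⇒  r_B = 7 − 6 = 1

rB=1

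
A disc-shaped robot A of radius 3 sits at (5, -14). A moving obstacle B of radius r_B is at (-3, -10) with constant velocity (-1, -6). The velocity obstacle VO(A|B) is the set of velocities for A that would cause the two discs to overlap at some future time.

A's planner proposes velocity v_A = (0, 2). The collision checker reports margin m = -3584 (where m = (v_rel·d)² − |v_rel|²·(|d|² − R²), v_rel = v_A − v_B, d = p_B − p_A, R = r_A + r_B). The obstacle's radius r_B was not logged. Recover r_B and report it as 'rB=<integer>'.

m = -3584
d = (-8, 4);  v_rel = (1, 8),  |v_rel|² = 65
v_rel×d = (1)·(4) − (8)·(-8) = 68
since m = R²·65 − 68²:  R² = (4624 + -3584) / 65 = 16
R = √16 = 4  ⇒  r_B = 4 − 3 = 1

rB=1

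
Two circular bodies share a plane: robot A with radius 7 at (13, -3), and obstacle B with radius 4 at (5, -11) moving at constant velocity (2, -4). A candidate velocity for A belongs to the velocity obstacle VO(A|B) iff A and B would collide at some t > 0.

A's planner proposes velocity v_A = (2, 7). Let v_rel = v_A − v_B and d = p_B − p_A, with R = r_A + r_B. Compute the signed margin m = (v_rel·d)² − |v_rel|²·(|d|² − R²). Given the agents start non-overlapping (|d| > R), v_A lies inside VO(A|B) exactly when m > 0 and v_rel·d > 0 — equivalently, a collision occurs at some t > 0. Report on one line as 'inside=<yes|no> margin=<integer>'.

d = (-8, -8),  |d|² = 128;  R = 7+4 = 11,  c = 128−11² = 7
v_rel = (0, 11),  |v_rel|² = 121;  v_rel·d = (0)·(-8) + (11)·(-8) = -88
121·t² + 176·t + 7 = 0  ⇒  m = (-88)² − 121·7 = 6897
m = 6897 > 0,  v_rel·d = -88 < 0  ⇒  outside

inside=no margin=6897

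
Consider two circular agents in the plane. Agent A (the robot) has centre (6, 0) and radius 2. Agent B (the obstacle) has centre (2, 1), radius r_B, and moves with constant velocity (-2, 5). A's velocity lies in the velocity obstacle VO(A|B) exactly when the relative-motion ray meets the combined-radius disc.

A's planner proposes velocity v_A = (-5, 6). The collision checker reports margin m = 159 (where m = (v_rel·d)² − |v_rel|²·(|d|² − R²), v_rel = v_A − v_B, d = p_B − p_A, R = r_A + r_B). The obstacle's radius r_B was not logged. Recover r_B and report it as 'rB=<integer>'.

m = 159
d = (-4, 1);  v_rel = (-3, 1),  |v_rel|² = 10
v_rel×d = (-3)·(1) − (1)·(-4) = 1
since m = R²·10 − 1²:  R² = (1 + 159) / 10 = 16
R = √16 = 4  ⇒  r_B = 4 − 2 = 2

rB=2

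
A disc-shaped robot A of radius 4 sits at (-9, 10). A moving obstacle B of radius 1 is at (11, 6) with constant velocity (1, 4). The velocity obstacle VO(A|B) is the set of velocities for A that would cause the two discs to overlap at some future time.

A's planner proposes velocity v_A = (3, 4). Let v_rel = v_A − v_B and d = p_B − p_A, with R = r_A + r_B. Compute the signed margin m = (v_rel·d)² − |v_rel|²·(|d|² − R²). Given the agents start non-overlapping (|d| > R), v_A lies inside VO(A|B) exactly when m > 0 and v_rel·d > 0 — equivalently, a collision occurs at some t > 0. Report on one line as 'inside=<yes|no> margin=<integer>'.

d = (20, -4),  |d|² = 416;  R = 4+1 = 5,  c = 416−5² = 391
v_rel = (2, 0),  |v_rel|² = 4;  v_rel·d = (2)·(20) + (0)·(-4) = 40
4·t² − 80·t + 391 = 0  ⇒  m = 40² − 4·391 = 36
m = 36 > 0,  v_rel·d = 40 > 0  ⇒  inside

inside=yes margin=36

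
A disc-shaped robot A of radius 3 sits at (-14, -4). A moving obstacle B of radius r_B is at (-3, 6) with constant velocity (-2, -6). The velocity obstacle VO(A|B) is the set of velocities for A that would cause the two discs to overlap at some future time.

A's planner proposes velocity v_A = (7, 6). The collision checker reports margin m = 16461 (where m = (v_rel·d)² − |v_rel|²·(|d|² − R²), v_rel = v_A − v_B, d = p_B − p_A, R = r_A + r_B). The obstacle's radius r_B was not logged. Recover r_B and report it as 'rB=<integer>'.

m = 16461
d = (11, 10);  v_rel = (9, 12),  |v_rel|² = 225
v_rel×d = (9)·(10) − (12)·(11) = -42
since m = R²·225 − (-42)²:  R² = (1764 + 16461) / 225 = 81
R = √81 = 9  ⇒  r_B = 9 − 3 = 6

rB=6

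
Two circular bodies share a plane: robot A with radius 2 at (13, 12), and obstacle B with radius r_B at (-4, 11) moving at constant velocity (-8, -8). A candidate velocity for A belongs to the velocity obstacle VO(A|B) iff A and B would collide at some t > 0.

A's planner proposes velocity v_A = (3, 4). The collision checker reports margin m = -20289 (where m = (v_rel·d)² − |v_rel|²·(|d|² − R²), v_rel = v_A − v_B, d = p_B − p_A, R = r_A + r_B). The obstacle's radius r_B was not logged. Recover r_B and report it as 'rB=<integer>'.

m = -20289
d = (-17, -1);  v_rel = (11, 12),  |v_rel|² = 265
v_rel×d = (11)·(-1) − (12)·(-17) = 193
since m = R²·265 − 193²:  R² = (37249 + -20289) / 265 = 64
R = √64 = 8  ⇒  r_B = 8 − 2 = 6

rB=6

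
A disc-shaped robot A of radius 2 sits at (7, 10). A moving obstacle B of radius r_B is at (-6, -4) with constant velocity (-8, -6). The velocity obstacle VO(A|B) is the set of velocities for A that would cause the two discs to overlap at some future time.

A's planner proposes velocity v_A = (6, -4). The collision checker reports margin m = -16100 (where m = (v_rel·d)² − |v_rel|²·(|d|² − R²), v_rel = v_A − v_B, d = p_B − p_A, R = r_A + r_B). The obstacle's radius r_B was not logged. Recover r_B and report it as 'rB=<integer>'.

m = -16100
d = (-13, -14);  v_rel = (14, 2),  |v_rel|² = 200
v_rel×d = (14)·(-14) − (2)·(-13) = -170
since m = R²·200 − (-170)²:  R² = (28900 + -16100) / 200 = 64
R = √64 = 8  ⇒  r_B = 8 − 2 = 6

rB=6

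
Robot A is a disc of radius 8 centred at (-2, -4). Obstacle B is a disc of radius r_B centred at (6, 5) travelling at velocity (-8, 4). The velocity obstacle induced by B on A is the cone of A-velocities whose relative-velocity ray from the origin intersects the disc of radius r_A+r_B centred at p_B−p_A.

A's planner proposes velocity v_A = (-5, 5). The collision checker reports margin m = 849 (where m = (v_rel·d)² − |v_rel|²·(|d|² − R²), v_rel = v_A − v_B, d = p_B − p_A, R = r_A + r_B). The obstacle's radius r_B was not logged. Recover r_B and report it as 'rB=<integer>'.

m = 849
d = (8, 9);  v_rel = (3, 1),  |v_rel|² = 10
v_rel×d = (3)·(9) − (1)·(8) = 19
since m = R²·10 − 19²:  R² = (361 + 849) / 10 = 121
R = √121 = 11  ⇒  r_B = 11 − 8 = 3

rB=3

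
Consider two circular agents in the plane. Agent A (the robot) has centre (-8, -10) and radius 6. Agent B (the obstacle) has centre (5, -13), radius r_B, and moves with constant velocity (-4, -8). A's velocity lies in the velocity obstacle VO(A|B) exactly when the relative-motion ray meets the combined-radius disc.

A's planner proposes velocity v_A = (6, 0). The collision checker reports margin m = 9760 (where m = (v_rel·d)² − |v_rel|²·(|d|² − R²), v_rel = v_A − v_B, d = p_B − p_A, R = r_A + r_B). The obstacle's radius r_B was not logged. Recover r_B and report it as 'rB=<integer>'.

m = 9760
d = (13, -3);  v_rel = (10, 8),  |v_rel|² = 164
v_rel×d = (10)·(-3) − (8)·(13) = -134
since m = R²·164 − (-134)²:  R² = (17956 + 9760) / 164 = 169
R = √169 = 13  ⇒  r_B = 13 − 6 = 7

rB=7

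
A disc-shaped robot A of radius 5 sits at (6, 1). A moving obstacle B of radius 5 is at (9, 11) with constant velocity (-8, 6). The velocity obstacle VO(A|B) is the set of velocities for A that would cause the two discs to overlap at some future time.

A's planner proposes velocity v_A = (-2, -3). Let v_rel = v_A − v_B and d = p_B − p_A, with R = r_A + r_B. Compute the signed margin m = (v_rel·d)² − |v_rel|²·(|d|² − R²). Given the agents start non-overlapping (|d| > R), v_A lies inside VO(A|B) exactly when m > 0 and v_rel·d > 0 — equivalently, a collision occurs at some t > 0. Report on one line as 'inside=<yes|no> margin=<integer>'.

d = (3, 10),  |d|² = 109;  R = 5+5 = 10,  c = 109−10² = 9
v_rel = (6, -9),  |v_rel|² = 117;  v_rel·d = (6)·(3) + (-9)·(10) = -72
117·t² + 144·t + 9 = 0  ⇒  m = (-72)² − 117·9 = 4131
m = 4131 > 0,  v_rel·d = -72 < 0  ⇒  outside

inside=no margin=4131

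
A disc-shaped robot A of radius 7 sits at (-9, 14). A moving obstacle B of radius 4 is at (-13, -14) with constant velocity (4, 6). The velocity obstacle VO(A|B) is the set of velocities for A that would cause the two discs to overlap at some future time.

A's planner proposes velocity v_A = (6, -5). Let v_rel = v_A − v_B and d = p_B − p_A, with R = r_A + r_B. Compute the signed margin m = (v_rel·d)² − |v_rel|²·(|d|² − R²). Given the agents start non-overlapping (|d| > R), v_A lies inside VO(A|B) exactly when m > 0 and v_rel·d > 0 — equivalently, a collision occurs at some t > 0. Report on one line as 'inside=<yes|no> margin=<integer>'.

d = (-4, -28),  |d|² = 800;  R = 7+4 = 11,  c = 800−11² = 679
v_rel = (2, -11),  |v_rel|² = 125;  v_rel·d = (2)·(-4) + (-11)·(-28) = 300
125·t² − 600·t + 679 = 0  ⇒  m = 300² − 125·679 = 5125
m = 5125 > 0,  v_rel·d = 300 > 0  ⇒  inside

inside=yes margin=5125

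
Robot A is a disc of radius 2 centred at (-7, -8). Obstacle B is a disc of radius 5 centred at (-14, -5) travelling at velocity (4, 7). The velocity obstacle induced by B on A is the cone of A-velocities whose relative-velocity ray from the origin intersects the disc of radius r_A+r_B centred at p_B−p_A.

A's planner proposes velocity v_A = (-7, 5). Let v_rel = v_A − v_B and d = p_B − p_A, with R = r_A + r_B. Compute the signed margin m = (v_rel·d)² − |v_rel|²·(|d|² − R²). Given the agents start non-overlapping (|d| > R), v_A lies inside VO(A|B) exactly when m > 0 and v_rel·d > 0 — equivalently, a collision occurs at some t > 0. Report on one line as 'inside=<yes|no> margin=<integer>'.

d = (-7, 3),  |d|² = 58;  R = 2+5 = 7,  c = 58−7² = 9
v_rel = (-11, -2),  |v_rel|² = 125;  v_rel·d = (-11)·(-7) + (-2)·(3) = 71
125·t² − 142·t + 9 = 0  ⇒  m = 71² − 125·9 = 3916
m = 3916 > 0,  v_rel·d = 71 > 0  ⇒  inside

inside=yes margin=3916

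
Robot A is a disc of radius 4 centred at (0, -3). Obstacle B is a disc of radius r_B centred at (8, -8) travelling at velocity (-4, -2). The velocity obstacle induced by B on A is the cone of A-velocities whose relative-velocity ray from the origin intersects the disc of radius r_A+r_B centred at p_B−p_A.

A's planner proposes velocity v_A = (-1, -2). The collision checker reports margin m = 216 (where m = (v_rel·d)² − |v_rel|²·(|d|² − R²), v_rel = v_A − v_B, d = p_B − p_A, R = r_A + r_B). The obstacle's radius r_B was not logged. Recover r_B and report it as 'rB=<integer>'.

m = 216
d = (8, -5);  v_rel = (3, 0),  |v_rel|² = 9
v_rel×d = (3)·(-5) − (0)·(8) = -15
since m = R²·9 − (-15)²:  R² = (225 + 216) / 9 = 49
R = √49 = 7  ⇒  r_B = 7 − 4 = 3

rB=3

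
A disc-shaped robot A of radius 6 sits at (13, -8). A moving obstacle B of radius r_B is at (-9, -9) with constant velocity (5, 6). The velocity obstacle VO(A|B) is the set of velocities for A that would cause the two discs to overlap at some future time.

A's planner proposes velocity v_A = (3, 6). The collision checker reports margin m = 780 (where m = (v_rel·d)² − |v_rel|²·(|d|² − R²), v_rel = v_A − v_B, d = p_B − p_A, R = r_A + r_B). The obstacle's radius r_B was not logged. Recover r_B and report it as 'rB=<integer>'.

m = 780
d = (-22, -1);  v_rel = (-2, 0),  |v_rel|² = 4
v_rel×d = (-2)·(-1) − (0)·(-22) = 2
since m = R²·4 − 2²:  R² = (4 + 780) / 4 = 196
R = √196 = 14  ⇒  r_B = 14 − 6 = 8

rB=8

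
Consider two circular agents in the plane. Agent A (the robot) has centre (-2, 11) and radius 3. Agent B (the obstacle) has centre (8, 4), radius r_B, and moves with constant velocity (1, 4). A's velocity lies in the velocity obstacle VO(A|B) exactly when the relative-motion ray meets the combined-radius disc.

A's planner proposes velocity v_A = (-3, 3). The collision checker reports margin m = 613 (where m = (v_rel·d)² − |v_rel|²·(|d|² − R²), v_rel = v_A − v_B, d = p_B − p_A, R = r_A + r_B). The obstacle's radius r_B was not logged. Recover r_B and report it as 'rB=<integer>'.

m = 613
d = (10, -7);  v_rel = (-4, -1),  |v_rel|² = 17
v_rel×d = (-4)·(-7) − (-1)·(10) = 38
since m = R²·17 − 38²:  R² = (1444 + 613) / 17 = 121
R = √121 = 11  ⇒  r_B = 11 − 3 = 8

rB=8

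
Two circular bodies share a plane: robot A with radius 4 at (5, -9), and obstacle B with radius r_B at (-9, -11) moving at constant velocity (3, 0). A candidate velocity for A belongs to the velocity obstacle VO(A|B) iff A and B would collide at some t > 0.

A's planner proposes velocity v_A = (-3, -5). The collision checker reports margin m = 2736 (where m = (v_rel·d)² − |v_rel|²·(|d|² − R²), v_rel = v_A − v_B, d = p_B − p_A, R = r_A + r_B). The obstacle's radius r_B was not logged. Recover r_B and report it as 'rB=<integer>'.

m = 2736
d = (-14, -2);  v_rel = (-6, -5),  |v_rel|² = 61
v_rel×d = (-6)·(-2) − (-5)·(-14) = -58
since m = R²·61 − (-58)²:  R² = (3364 + 2736) / 61 = 100
R = √100 = 10  ⇒  r_B = 10 − 4 = 6

rB=6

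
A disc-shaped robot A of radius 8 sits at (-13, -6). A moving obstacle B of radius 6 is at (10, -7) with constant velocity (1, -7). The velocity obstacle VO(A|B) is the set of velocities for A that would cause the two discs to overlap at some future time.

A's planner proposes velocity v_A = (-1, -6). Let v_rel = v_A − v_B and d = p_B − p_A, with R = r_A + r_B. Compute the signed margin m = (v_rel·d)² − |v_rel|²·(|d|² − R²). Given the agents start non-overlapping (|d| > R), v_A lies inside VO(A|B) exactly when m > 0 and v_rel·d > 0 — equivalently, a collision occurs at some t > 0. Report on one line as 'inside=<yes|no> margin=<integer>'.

d = (23, -1),  |d|² = 530;  R = 8+6 = 14,  c = 530−14² = 334
v_rel = (-2, 1),  |v_rel|² = 5;  v_rel·d = (-2)·(23) + (1)·(-1) = -47
5·t² + 94·t + 334 = 0  ⇒  m = (-47)² − 5·334 = 539
m = 539 > 0,  v_rel·d = -47 < 0  ⇒  outside

inside=no margin=539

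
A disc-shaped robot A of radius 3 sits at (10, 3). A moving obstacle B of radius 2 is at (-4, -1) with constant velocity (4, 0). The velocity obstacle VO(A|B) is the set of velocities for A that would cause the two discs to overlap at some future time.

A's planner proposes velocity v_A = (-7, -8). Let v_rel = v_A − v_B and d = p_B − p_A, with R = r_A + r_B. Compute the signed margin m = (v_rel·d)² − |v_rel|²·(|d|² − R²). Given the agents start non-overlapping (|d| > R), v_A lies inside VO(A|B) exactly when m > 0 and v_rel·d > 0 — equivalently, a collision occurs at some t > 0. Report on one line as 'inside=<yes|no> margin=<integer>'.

d = (-14, -4),  |d|² = 212;  R = 3+2 = 5,  c = 212−5² = 187
v_rel = (-11, -8),  |v_rel|² = 185;  v_rel·d = (-11)·(-14) + (-8)·(-4) = 186
185·t² − 372·t + 187 = 0  ⇒  m = 186² − 185·187 = 1
m = 1 > 0,  v_rel·d = 186 > 0  ⇒  inside

inside=yes margin=1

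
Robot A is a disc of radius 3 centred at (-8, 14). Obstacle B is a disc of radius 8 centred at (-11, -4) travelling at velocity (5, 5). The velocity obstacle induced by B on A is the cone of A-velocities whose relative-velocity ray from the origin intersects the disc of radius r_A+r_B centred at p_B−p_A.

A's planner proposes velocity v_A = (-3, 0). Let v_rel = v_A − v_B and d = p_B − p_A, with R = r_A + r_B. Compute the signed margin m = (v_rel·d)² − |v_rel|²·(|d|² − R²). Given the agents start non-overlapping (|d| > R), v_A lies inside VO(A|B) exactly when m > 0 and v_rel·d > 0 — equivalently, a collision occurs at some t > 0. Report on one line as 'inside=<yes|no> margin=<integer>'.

d = (-3, -18),  |d|² = 333;  R = 3+8 = 11,  c = 333−11² = 212
v_rel = (-8, -5),  |v_rel|² = 89;  v_rel·d = (-8)·(-3) + (-5)·(-18) = 114
89·t² − 228·t + 212 = 0  ⇒  m = 114² − 89·212 = -5872
m = -5872 < 0,  v_rel·d = 114 > 0  ⇒  outside

inside=no margin=-5872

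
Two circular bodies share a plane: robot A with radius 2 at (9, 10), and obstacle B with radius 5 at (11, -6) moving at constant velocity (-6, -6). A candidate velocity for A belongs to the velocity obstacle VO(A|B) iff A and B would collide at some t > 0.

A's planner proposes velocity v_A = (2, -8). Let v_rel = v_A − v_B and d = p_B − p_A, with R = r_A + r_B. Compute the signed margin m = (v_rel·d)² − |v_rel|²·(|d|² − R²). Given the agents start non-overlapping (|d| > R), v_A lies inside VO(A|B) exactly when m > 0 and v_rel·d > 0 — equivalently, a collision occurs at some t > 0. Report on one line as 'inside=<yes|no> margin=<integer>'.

d = (2, -16),  |d|² = 260;  R = 2+5 = 7,  c = 260−7² = 211
v_rel = (8, -2),  |v_rel|² = 68;  v_rel·d = (8)·(2) + (-2)·(-16) = 48
68·t² − 96·t + 211 = 0  ⇒  m = 48² − 68·211 = -12044
m = -12044 < 0,  v_rel·d = 48 > 0  ⇒  outside

inside=no margin=-12044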